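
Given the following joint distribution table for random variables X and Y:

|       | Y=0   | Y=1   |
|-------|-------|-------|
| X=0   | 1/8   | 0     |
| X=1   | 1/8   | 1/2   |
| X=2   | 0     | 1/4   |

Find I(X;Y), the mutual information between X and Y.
Marginal P(X) (row sums):
  P(X=0) = 1/8 + 0 = 1/8
  P(X=1) = 1/8 + 1/2 = 5/8
  P(X=2) = 0 + 1/4 = 1/4
Marginal P(Y) (column sums):
  P(Y=0) = 1/8 + 1/8 + 0 = 1/4
  P(Y=1) = 0 + 1/2 + 1/4 = 3/4

H(X) = -[(1/8)·log₂(1/8) + (5/8)·log₂(5/8) + (1/4)·log₂(1/4)]
  = 0.3750 + 0.4238 + 0.5000
  = 1.2988 bits
H(Y) = -[(1/4)·log₂(1/4) + (3/4)·log₂(3/4)]
  = 0.5000 + 0.3113
  = 0.8113 bits
H(X,Y) = -[(1/8)·log₂(1/8) + (1/8)·log₂(1/8) + (1/2)·log₂(1/2) + (1/4)·log₂(1/4)]
  = 0.3750 + 0.3750 + 0.5000 + 0.5000
  = 1.7500 bits

I(X;Y) = H(X) + H(Y) - H(X,Y)
  = 1.2988 + 0.8113 - 1.7500
  = 0.3601 bits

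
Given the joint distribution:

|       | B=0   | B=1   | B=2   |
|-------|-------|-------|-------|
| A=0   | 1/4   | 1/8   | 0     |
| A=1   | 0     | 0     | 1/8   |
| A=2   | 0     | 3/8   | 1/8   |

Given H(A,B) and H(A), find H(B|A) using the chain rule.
From the chain rule: H(A,B) = H(A) + H(B|A)
Therefore: H(B|A) = H(A,B) - H(A)

H(A,B) = -[(1/4)·log₂(1/4) + (1/8)·log₂(1/8) + (1/8)·log₂(1/8) + (3/8)·log₂(3/8) + (1/8)·log₂(1/8)]
  = 0.5000 + 0.3750 + 0.3750 + 0.5306 + 0.3750
  = 2.1556 bits
Marginal P(A) (row sums):
  P(A=0) = 1/4 + 1/8 + 0 = 3/8
  P(A=1) = 0 + 0 + 1/8 = 1/8
  P(A=2) = 0 + 3/8 + 1/8 = 1/2
H(A) = -[(3/8)·log₂(3/8) + (1/8)·log₂(1/8) + (1/2)·log₂(1/2)]
  = 0.5306 + 0.3750 + 0.5000
  = 1.4056 bits

H(B|A) = 2.1556 - 1.4056 = 0.7500 bits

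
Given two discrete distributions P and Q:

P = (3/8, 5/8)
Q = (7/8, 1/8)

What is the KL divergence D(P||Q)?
D(P||Q) = Σ P(i) log₂(P(i)/Q(i))
  i=0: (3/8) × log₂((3/8)/(7/8)) = (3/8) × log₂(3/7) = -0.4584
  i=1: (5/8) × log₂((5/8)/(1/8)) = (5/8) × log₂(5) = 1.4512
D(P||Q) = -0.4584 + 1.4512
  = 0.9928 bits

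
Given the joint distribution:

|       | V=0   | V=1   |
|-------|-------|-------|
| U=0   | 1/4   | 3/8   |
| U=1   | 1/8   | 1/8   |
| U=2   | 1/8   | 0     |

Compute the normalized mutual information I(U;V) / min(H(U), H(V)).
Marginal P(U) (row sums):
  P(U=0) = 1/4 + 3/8 = 5/8
  P(U=1) = 1/8 + 1/8 = 1/4
  P(U=2) = 1/8 + 0 = 1/8
Marginal P(V) (column sums):
  P(V=0) = 1/4 + 1/8 + 1/8 = 1/2
  P(V=1) = 3/8 + 1/8 + 0 = 1/2

H(U) = -[(5/8)·log₂(5/8) + (1/4)·log₂(1/4) + (1/8)·log₂(1/8)]
  = 0.4238 + 0.5000 + 0.3750
  = 1.2988 bits
H(V) = -[(1/2)·log₂(1/2) + (1/2)·log₂(1/2)]
  = 0.5000 + 0.5000
  = 1.0000 bits
H(U,V) = -[(1/4)·log₂(1/4) + (3/8)·log₂(3/8) + (1/8)·log₂(1/8) + (1/8)·log₂(1/8) + (1/8)·log₂(1/8)]
  = 0.5000 + 0.5306 + 0.3750 + 0.3750 + 0.3750
  = 2.1556 bits

I(U;V) = H(U) + H(V) - H(U,V)
  = 1.2988 + 1.0000 - 2.1556
  = 0.1432 bits

min(H(U), H(V)) = min(1.2988, 1.0000) = 1.0000 bits
Normalized MI = 0.1432 / 1.0000 = 0.1432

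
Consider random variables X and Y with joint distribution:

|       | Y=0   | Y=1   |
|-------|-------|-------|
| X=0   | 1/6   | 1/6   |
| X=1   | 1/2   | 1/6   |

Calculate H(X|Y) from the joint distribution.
Marginal P(Y) (column sums):
  P(Y=0) = 1/6 + 1/2 = 2/3
  P(Y=1) = 1/6 + 1/6 = 1/3

H(X|Y) = -Σ P(X,Y)·log₂ P(X|Y), where P(X|Y) = P(X,Y) / P(Y)
  (X=0,Y=0): P(X|Y) = (1/6)/(2/3) = 1/4;  -(1/6)·log₂(1/4) = 0.3333
  (X=0,Y=1): P(X|Y) = (1/6)/(1/3) = 1/2;  -(1/6)·log₂(1/2) = 0.1667
  (X=1,Y=0): P(X|Y) = (1/2)/(2/3) = 3/4;  -(1/2)·log₂(3/4) = 0.2075
  (X=1,Y=1): P(X|Y) = (1/6)/(1/3) = 1/2;  -(1/6)·log₂(1/2) = 0.1667
H(X|Y) = 0.3333 + 0.1667 + 0.2075 + 0.1667
  = 0.8742 bits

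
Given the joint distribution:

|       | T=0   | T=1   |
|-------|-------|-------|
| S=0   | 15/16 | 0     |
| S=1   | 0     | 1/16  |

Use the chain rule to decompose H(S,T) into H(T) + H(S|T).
By the chain rule: H(S,T) = H(T) + H(S|T)

Marginal P(T) (column sums):
  P(T=0) = 15/16 + 0 = 15/16
  P(T=1) = 0 + 1/16 = 1/16
H(T) = -[(15/16)·log₂(15/16) + (1/16)·log₂(1/16)]
  = 0.0873 + 0.2500
  = 0.3373 bits
H(S|T) = -Σ P(S,T)·log₂ P(S|T), where P(S|T) = P(S,T) / P(T)
  (cells with P(S,T) = 0 contribute 0)
  (S=0,T=0): P(S|T) = (15/16)/(15/16) = 1;  -(15/16)·log₂(1) = 0.0000
  (S=1,T=1): P(S|T) = (1/16)/(1/16) = 1;  -(1/16)·log₂(1) = 0.0000
H(S|T) = 0.0000 + 0.0000
  = 0.0000 bits

H(S,T) = H(T) + H(S|T) = 0.3373 + 0.0000 = 0.3373 bits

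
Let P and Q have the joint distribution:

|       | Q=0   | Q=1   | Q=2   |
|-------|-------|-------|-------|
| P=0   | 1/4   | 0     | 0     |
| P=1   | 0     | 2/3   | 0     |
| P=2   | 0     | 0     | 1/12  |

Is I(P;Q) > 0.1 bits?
Marginal P(P) (row sums):
  P(P=0) = 1/4 + 0 + 0 = 1/4
  P(P=1) = 0 + 2/3 + 0 = 2/3
  P(P=2) = 0 + 0 + 1/12 = 1/12
Marginal P(Q) (column sums):
  P(Q=0) = 1/4 + 0 + 0 = 1/4
  P(Q=1) = 0 + 2/3 + 0 = 2/3
  P(Q=2) = 0 + 0 + 1/12 = 1/12

H(P) = -[(1/4)·log₂(1/4) + (2/3)·log₂(2/3) + (1/12)·log₂(1/12)]
  = 0.5000 + 0.3900 + 0.2987
  = 1.1887 bits
H(Q) = -[(1/4)·log₂(1/4) + (2/3)·log₂(2/3) + (1/12)·log₂(1/12)]
  = 0.5000 + 0.3900 + 0.2987
  = 1.1887 bits
H(P,Q) = -[(1/4)·log₂(1/4) + (2/3)·log₂(2/3) + (1/12)·log₂(1/12)]
  = 0.5000 + 0.3900 + 0.2987
  = 1.1887 bits

I(P;Q) = H(P) + H(Q) - H(P,Q)
  = 1.1887 + 1.1887 - 1.1887
  = 1.1887 bits

Yes. I(P;Q) = 1.1887 bits, which is > 0.1 bits.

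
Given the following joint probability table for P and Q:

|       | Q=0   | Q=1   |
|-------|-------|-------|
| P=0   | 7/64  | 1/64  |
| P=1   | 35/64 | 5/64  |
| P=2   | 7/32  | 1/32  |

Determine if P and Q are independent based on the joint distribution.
Marginal P(P) (row sums):
  P(P=0) = 7/64 + 1/64 = 1/8
  P(P=1) = 35/64 + 5/64 = 5/8
  P(P=2) = 7/32 + 1/32 = 1/4
Marginal P(Q) (column sums):
  P(Q=0) = 7/64 + 35/64 + 7/32 = 7/8
  P(Q=1) = 1/64 + 5/64 + 1/32 = 1/8

P and Q are independent iff P(P=i,Q=j) = P(P=i)·P(Q=j) for every cell.
  P(P=0)·P(Q=0) = 1/8 × 7/8 = 7/64 = P(P=0,Q=0) ✓
  P(P=0)·P(Q=1) = 1/8 × 1/8 = 1/64 = P(P=0,Q=1) ✓
  P(P=1)·P(Q=0) = 5/8 × 7/8 = 35/64 = P(P=1,Q=0) ✓
  P(P=1)·P(Q=1) = 5/8 × 1/8 = 5/64 = P(P=1,Q=1) ✓
  P(P=2)·P(Q=0) = 1/4 × 7/8 = 7/32 = P(P=2,Q=0) ✓
  P(P=2)·P(Q=1) = 1/4 × 1/8 = 1/32 = P(P=2,Q=1) ✓

Yes, P and Q are independent: every cell factors, so I(P;Q) = 0 bits.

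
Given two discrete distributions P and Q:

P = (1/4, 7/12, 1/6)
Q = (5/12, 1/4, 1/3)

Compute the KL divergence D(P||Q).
D(P||Q) = Σ P(i) log₂(P(i)/Q(i))
  i=0: (1/4) × log₂((1/4)/(5/12)) = (1/4) × log₂(3/5) = -0.1842
  i=1: (7/12) × log₂((7/12)/(1/4)) = (7/12) × log₂(7/3) = 0.7131
  i=2: (1/6) × log₂((1/6)/(1/3)) = (1/6) × log₂(1/2) = -0.1667
D(P||Q) = -0.1842 + 0.7131 - 0.1667
  = 0.3622 bits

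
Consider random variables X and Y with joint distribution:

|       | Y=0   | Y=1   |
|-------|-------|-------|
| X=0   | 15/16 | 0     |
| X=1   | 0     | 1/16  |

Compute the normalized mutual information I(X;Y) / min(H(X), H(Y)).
Marginal P(X) (row sums):
  P(X=0) = 15/16 + 0 = 15/16
  P(X=1) = 0 + 1/16 = 1/16
Marginal P(Y) (column sums):
  P(Y=0) = 15/16 + 0 = 15/16
  P(Y=1) = 0 + 1/16 = 1/16

H(X) = -[(15/16)·log₂(15/16) + (1/16)·log₂(1/16)]
  = 0.0873 + 0.2500
  = 0.3373 bits
H(Y) = -[(15/16)·log₂(15/16) + (1/16)·log₂(1/16)]
  = 0.0873 + 0.2500
  = 0.3373 bits
H(X,Y) = -[(15/16)·log₂(15/16) + (1/16)·log₂(1/16)]
  = 0.0873 + 0.2500
  = 0.3373 bits

I(X;Y) = H(X) + H(Y) - H(X,Y)
  = 0.3373 + 0.3373 - 0.3373
  = 0.3373 bits

min(H(X), H(Y)) = min(0.3373, 0.3373) = 0.3373 bits
Normalized MI = 0.3373 / 0.3373 = 1.0000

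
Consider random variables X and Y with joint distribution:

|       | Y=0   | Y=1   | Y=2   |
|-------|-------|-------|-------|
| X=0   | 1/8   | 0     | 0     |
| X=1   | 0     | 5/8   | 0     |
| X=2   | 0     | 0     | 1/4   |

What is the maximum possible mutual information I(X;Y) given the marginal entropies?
The upper bound on mutual information is I(X;Y) ≤ min(H(X), H(Y)).

Marginal P(X) (row sums):
  P(X=0) = 1/8 + 0 + 0 = 1/8
  P(X=1) = 0 + 5/8 + 0 = 5/8
  P(X=2) = 0 + 0 + 1/4 = 1/4
Marginal P(Y) (column sums):
  P(Y=0) = 1/8 + 0 + 0 = 1/8
  P(Y=1) = 0 + 5/8 + 0 = 5/8
  P(Y=2) = 0 + 0 + 1/4 = 1/4

H(X) = -[(1/8)·log₂(1/8) + (5/8)·log₂(5/8) + (1/4)·log₂(1/4)]
  = 0.3750 + 0.4238 + 0.5000
  = 1.2988 bits
H(Y) = -[(1/8)·log₂(1/8) + (5/8)·log₂(5/8) + (1/4)·log₂(1/4)]
  = 0.3750 + 0.4238 + 0.5000
  = 1.2988 bits

Maximum possible I(X;Y) = min(1.2988, 1.2988) = 1.2988 bits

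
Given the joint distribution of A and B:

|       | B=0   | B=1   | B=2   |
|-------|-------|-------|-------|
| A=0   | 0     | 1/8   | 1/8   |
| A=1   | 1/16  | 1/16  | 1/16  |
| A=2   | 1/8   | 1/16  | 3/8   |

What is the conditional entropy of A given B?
Marginal P(B) (column sums):
  P(B=0) = 0 + 1/16 + 1/8 = 3/16
  P(B=1) = 1/8 + 1/16 + 1/16 = 1/4
  P(B=2) = 1/8 + 1/16 + 3/8 = 9/16

H(A|B) = -Σ P(A,B)·log₂ P(A|B), where P(A|B) = P(A,B) / P(B)
  (cells with P(A,B) = 0 contribute 0)
  (A=0,B=1): P(A|B) = (1/8)/(1/4) = 1/2;  -(1/8)·log₂(1/2) = 0.1250
  (A=0,B=2): P(A|B) = (1/8)/(9/16) = 2/9;  -(1/8)·log₂(2/9) = 0.2712
  (A=1,B=0): P(A|B) = (1/16)/(3/16) = 1/3;  -(1/16)·log₂(1/3) = 0.0991
  (A=1,B=1): P(A|B) = (1/16)/(1/4) = 1/4;  -(1/16)·log₂(1/4) = 0.1250
  (A=1,B=2): P(A|B) = (1/16)/(9/16) = 1/9;  -(1/16)·log₂(1/9) = 0.1981
  (A=2,B=0): P(A|B) = (1/8)/(3/16) = 2/3;  -(1/8)·log₂(2/3) = 0.0731
  (A=2,B=1): P(A|B) = (1/16)/(1/4) = 1/4;  -(1/16)·log₂(1/4) = 0.1250
  (A=2,B=2): P(A|B) = (3/8)/(9/16) = 2/3;  -(3/8)·log₂(2/3) = 0.2194
H(A|B) = 0.1250 + 0.2712 + 0.0991 + 0.1250 + 0.1981 + 0.0731 + 0.1250 + 0.2194
  = 1.2359 bits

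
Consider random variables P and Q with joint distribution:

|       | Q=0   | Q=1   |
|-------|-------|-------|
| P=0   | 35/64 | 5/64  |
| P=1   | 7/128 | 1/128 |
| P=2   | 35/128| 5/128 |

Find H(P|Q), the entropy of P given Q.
Marginal P(Q) (column sums):
  P(Q=0) = 35/64 + 7/128 + 35/128 = 7/8
  P(Q=1) = 5/64 + 1/128 + 5/128 = 1/8

H(P|Q) = -Σ P(P,Q)·log₂ P(P|Q), where P(P|Q) = P(P,Q) / P(Q)
  (P=0,Q=0): P(P|Q) = (35/64)/(7/8) = 5/8;  -(35/64)·log₂(5/8) = 0.3708
  (P=0,Q=1): P(P|Q) = (5/64)/(1/8) = 5/8;  -(5/64)·log₂(5/8) = 0.0530
  (P=1,Q=0): P(P|Q) = (7/128)/(7/8) = 1/16;  -(7/128)·log₂(1/16) = 0.2188
  (P=1,Q=1): P(P|Q) = (1/128)/(1/8) = 1/16;  -(1/128)·log₂(1/16) = 0.0313
  (P=2,Q=0): P(P|Q) = (35/128)/(7/8) = 5/16;  -(35/128)·log₂(5/16) = 0.4588
  (P=2,Q=1): P(P|Q) = (5/128)/(1/8) = 5/16;  -(5/128)·log₂(5/16) = 0.0655
H(P|Q) = 0.3708 + 0.0530 + 0.2188 + 0.0313 + 0.4588 + 0.0655
  = 1.1982 bits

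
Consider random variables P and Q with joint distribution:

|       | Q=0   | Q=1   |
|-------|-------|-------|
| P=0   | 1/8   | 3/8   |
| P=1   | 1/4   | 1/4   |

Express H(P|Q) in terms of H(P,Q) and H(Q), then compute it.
H(P|Q) = H(P,Q) - H(Q)

Marginal P(Q) (column sums):
  P(Q=0) = 1/8 + 1/4 = 3/8
  P(Q=1) = 3/8 + 1/4 = 5/8

H(P,Q) = -[(1/8)·log₂(1/8) + (3/8)·log₂(3/8) + (1/4)·log₂(1/4) + (1/4)·log₂(1/4)]
  = 0.3750 + 0.5306 + 0.5000 + 0.5000
  = 1.9056 bits
H(Q) = -[(3/8)·log₂(3/8) + (5/8)·log₂(5/8)]
  = 0.5306 + 0.4238
  = 0.9544 bits

H(P|Q) = 1.9056 - 0.9544 = 0.9512 bits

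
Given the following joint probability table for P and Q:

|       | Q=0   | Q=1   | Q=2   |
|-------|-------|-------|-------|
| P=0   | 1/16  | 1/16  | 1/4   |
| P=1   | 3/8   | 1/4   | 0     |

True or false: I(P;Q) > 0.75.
Marginal P(P) (row sums):
  P(P=0) = 1/16 + 1/16 + 1/4 = 3/8
  P(P=1) = 3/8 + 1/4 + 0 = 5/8
Marginal P(Q) (column sums):
  P(Q=0) = 1/16 + 3/8 = 7/16
  P(Q=1) = 1/16 + 1/4 = 5/16
  P(Q=2) = 1/4 + 0 = 1/4

H(P) = -[(3/8)·log₂(3/8) + (5/8)·log₂(5/8)]
  = 0.5306 + 0.4238
  = 0.9544 bits
H(Q) = -[(7/16)·log₂(7/16) + (5/16)·log₂(5/16) + (1/4)·log₂(1/4)]
  = 0.5218 + 0.5244 + 0.5000
  = 1.5462 bits
H(P,Q) = -[(1/16)·log₂(1/16) + (1/16)·log₂(1/16) + (1/4)·log₂(1/4) + (3/8)·log₂(3/8) + (1/4)·log₂(1/4)]
  = 0.2500 + 0.2500 + 0.5000 + 0.5306 + 0.5000
  = 2.0306 bits

I(P;Q) = H(P) + H(Q) - H(P,Q)
  = 0.9544 + 1.5462 - 2.0306
  = 0.4700 bits

False. I(P;Q) = 0.4700 bits, which is ≤ 0.75 bits.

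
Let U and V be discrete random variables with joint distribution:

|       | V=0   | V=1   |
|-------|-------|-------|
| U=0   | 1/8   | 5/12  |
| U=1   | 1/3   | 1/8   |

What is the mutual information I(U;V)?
Marginal P(U) (row sums):
  P(U=0) = 1/8 + 5/12 = 13/24
  P(U=1) = 1/3 + 1/8 = 11/24
Marginal P(V) (column sums):
  P(V=0) = 1/8 + 1/3 = 11/24
  P(V=1) = 5/12 + 1/8 = 13/24

H(U) = -[(13/24)·log₂(13/24) + (11/24)·log₂(11/24)]
  = 0.4791 + 0.5159
  = 0.9950 bits
H(V) = -[(11/24)·log₂(11/24) + (13/24)·log₂(13/24)]
  = 0.5159 + 0.4791
  = 0.9950 bits
H(U,V) = -[(1/8)·log₂(1/8) + (5/12)·log₂(5/12) + (1/3)·log₂(1/3) + (1/8)·log₂(1/8)]
  = 0.3750 + 0.5263 + 0.5283 + 0.3750
  = 1.8046 bits

I(U;V) = H(U) + H(V) - H(U,V)
  = 0.9950 + 0.9950 - 1.8046
  = 0.1854 bits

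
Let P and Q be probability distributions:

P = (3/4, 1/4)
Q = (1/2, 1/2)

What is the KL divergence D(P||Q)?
D(P||Q) = Σ P(i) log₂(P(i)/Q(i))
  i=0: (3/4) × log₂((3/4)/(1/2)) = (3/4) × log₂(3/2) = 0.4387
  i=1: (1/4) × log₂((1/4)/(1/2)) = (1/4) × log₂(1/2) = -0.2500
D(P||Q) = 0.4387 - 0.2500
  = 0.1887 bits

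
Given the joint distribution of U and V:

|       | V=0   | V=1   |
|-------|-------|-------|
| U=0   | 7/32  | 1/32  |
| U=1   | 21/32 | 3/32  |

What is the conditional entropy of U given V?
Marginal P(V) (column sums):
  P(V=0) = 7/32 + 21/32 = 7/8
  P(V=1) = 1/32 + 3/32 = 1/8

H(U|V) = -Σ P(U,V)·log₂ P(U|V), where P(U|V) = P(U,V) / P(V)
  (U=0,V=0): P(U|V) = (7/32)/(7/8) = 1/4;  -(7/32)·log₂(1/4) = 0.4375
  (U=0,V=1): P(U|V) = (1/32)/(1/8) = 1/4;  -(1/32)·log₂(1/4) = 0.0625
  (U=1,V=0): P(U|V) = (21/32)/(7/8) = 3/4;  -(21/32)·log₂(3/4) = 0.2724
  (U=1,V=1): P(U|V) = (3/32)/(1/8) = 3/4;  -(3/32)·log₂(3/4) = 0.0389
H(U|V) = 0.4375 + 0.0625 + 0.2724 + 0.0389
  = 0.8113 bits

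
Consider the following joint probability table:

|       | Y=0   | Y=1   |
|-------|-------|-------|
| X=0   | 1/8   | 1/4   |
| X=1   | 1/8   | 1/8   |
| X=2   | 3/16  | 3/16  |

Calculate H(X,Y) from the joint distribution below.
H(X,Y) = -Σ P(X,Y) log₂ P(X,Y), summed over the non-zero cells:
H(X,Y) = -[(1/8)·log₂(1/8) + (1/4)·log₂(1/4) + (1/8)·log₂(1/8) + (1/8)·log₂(1/8) + (3/16)·log₂(3/16) + (3/16)·log₂(3/16)]
  = 0.3750 + 0.5000 + 0.3750 + 0.3750 + 0.4528 + 0.4528
  = 2.5306 bits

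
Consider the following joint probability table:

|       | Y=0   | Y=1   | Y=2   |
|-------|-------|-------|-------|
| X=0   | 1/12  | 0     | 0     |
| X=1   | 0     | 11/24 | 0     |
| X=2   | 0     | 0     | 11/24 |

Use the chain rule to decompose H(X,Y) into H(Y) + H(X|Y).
By the chain rule: H(X,Y) = H(Y) + H(X|Y)

Marginal P(Y) (column sums):
  P(Y=0) = 1/12 + 0 + 0 = 1/12
  P(Y=1) = 0 + 11/24 + 0 = 11/24
  P(Y=2) = 0 + 0 + 11/24 = 11/24
H(Y) = -[(1/12)·log₂(1/12) + (11/24)·log₂(11/24) + (11/24)·log₂(11/24)]
  = 0.2987 + 0.5159 + 0.5159
  = 1.3305 bits
H(X|Y) = -Σ P(X,Y)·log₂ P(X|Y), where P(X|Y) = P(X,Y) / P(Y)
  (cells with P(X,Y) = 0 contribute 0)
  (X=0,Y=0): P(X|Y) = (1/12)/(1/12) = 1;  -(1/12)·log₂(1) = 0.0000
  (X=1,Y=1): P(X|Y) = (11/24)/(11/24) = 1;  -(11/24)·log₂(1) = 0.0000
  (X=2,Y=2): P(X|Y) = (11/24)/(11/24) = 1;  -(11/24)·log₂(1) = 0.0000
H(X|Y) = 0.0000 + 0.0000 + 0.0000
  = 0.0000 bits

H(X,Y) = H(Y) + H(X|Y) = 1.3305 + 0.0000 = 1.3305 bits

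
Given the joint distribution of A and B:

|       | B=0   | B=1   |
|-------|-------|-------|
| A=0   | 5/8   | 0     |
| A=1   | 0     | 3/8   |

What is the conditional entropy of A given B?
Marginal P(B) (column sums):
  P(B=0) = 5/8 + 0 = 5/8
  P(B=1) = 0 + 3/8 = 3/8

H(A|B) = -Σ P(A,B)·log₂ P(A|B), where P(A|B) = P(A,B) / P(B)
  (cells with P(A,B) = 0 contribute 0)
  (A=0,B=0): P(A|B) = (5/8)/(5/8) = 1;  -(5/8)·log₂(1) = 0.0000
  (A=1,B=1): P(A|B) = (3/8)/(3/8) = 1;  -(3/8)·log₂(1) = 0.0000
H(A|B) = 0.0000 + 0.0000
  = 0.0000 bits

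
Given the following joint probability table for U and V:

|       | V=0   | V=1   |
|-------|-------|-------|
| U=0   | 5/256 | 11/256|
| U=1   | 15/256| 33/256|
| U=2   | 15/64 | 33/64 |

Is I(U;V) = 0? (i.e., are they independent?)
Marginal P(U) (row sums):
  P(U=0) = 5/256 + 11/256 = 1/16
  P(U=1) = 15/256 + 33/256 = 3/16
  P(U=2) = 15/64 + 33/64 = 3/4
Marginal P(V) (column sums):
  P(V=0) = 5/256 + 15/256 + 15/64 = 5/16
  P(V=1) = 11/256 + 33/256 + 33/64 = 11/16

U and V are independent iff P(U=i,V=j) = P(U=i)·P(V=j) for every cell.
  P(U=0)·P(V=0) = 1/16 × 5/16 = 5/256 = P(U=0,V=0) ✓
  P(U=0)·P(V=1) = 1/16 × 11/16 = 11/256 = P(U=0,V=1) ✓
  P(U=1)·P(V=0) = 3/16 × 5/16 = 15/256 = P(U=1,V=0) ✓
  P(U=1)·P(V=1) = 3/16 × 11/16 = 33/256 = P(U=1,V=1) ✓
  P(U=2)·P(V=0) = 3/4 × 5/16 = 15/64 = P(U=2,V=0) ✓
  P(U=2)·P(V=1) = 3/4 × 11/16 = 33/64 = P(U=2,V=1) ✓

Yes, U and V are independent: every cell factors, so I(U;V) = 0 bits.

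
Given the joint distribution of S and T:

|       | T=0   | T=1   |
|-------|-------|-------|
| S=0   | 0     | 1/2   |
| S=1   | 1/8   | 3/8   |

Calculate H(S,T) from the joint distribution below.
H(S,T) = -Σ P(S,T) log₂ P(S,T), summed over the non-zero cells:
H(S,T) = -[(1/2)·log₂(1/2) + (1/8)·log₂(1/8) + (3/8)·log₂(3/8)]
  = 0.5000 + 0.3750 + 0.5306
  = 1.4056 bits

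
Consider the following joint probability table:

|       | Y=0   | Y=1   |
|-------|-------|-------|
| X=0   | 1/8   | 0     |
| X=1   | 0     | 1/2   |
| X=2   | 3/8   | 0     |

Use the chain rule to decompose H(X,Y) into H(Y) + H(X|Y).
By the chain rule: H(X,Y) = H(Y) + H(X|Y)

Marginal P(Y) (column sums):
  P(Y=0) = 1/8 + 0 + 3/8 = 1/2
  P(Y=1) = 0 + 1/2 + 0 = 1/2
H(Y) = -[(1/2)·log₂(1/2) + (1/2)·log₂(1/2)]
  = 0.5000 + 0.5000
  = 1.0000 bits
H(X|Y) = -Σ P(X,Y)·log₂ P(X|Y), where P(X|Y) = P(X,Y) / P(Y)
  (cells with P(X,Y) = 0 contribute 0)
  (X=0,Y=0): P(X|Y) = (1/8)/(1/2) = 1/4;  -(1/8)·log₂(1/4) = 0.2500
  (X=1,Y=1): P(X|Y) = (1/2)/(1/2) = 1;  -(1/2)·log₂(1) = 0.0000
  (X=2,Y=0): P(X|Y) = (3/8)/(1/2) = 3/4;  -(3/8)·log₂(3/4) = 0.1556
H(X|Y) = 0.2500 + 0.0000 + 0.1556
  = 0.4056 bits

H(X,Y) = H(Y) + H(X|Y) = 1.0000 + 0.4056 = 1.4056 bits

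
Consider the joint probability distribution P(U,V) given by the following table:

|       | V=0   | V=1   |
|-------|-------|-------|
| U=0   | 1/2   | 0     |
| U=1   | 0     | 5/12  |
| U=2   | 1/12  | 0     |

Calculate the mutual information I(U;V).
Marginal P(U) (row sums):
  P(U=0) = 1/2 + 0 = 1/2
  P(U=1) = 0 + 5/12 = 5/12
  P(U=2) = 1/12 + 0 = 1/12
Marginal P(V) (column sums):
  P(V=0) = 1/2 + 0 + 1/12 = 7/12
  P(V=1) = 0 + 5/12 + 0 = 5/12

H(U) = -[(1/2)·log₂(1/2) + (5/12)·log₂(5/12) + (1/12)·log₂(1/12)]
  = 0.5000 + 0.5263 + 0.2987
  = 1.3250 bits
H(V) = -[(7/12)·log₂(7/12) + (5/12)·log₂(5/12)]
  = 0.4536 + 0.5263
  = 0.9799 bits
H(U,V) = -[(1/2)·log₂(1/2) + (5/12)·log₂(5/12) + (1/12)·log₂(1/12)]
  = 0.5000 + 0.5263 + 0.2987
  = 1.3250 bits

I(U;V) = H(U) + H(V) - H(U,V)
  = 1.3250 + 0.9799 - 1.3250
  = 0.9799 bits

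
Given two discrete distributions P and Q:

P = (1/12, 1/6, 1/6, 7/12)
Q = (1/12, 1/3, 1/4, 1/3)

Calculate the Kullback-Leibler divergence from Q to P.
D(P||Q) = Σ P(i) log₂(P(i)/Q(i))
  i=0: (1/12) × log₂((1/12)/(1/12)) = (1/12) × log₂(1) = 0.0000
  i=1: (1/6) × log₂((1/6)/(1/3)) = (1/6) × log₂(1/2) = -0.1667
  i=2: (1/6) × log₂((1/6)/(1/4)) = (1/6) × log₂(2/3) = -0.0975
  i=3: (7/12) × log₂((7/12)/(1/3)) = (7/12) × log₂(7/4) = 0.4710
D(P||Q) = 0.0000 - 0.1667 - 0.0975 + 0.4710
  = 0.2068 bits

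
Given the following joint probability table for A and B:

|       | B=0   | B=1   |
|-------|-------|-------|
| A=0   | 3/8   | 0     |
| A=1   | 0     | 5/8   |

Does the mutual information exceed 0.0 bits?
Marginal P(A) (row sums):
  P(A=0) = 3/8 + 0 = 3/8
  P(A=1) = 0 + 5/8 = 5/8
Marginal P(B) (column sums):
  P(B=0) = 3/8 + 0 = 3/8
  P(B=1) = 0 + 5/8 = 5/8

H(A) = -[(3/8)·log₂(3/8) + (5/8)·log₂(5/8)]
  = 0.5306 + 0.4238
  = 0.9544 bits
H(B) = -[(3/8)·log₂(3/8) + (5/8)·log₂(5/8)]
  = 0.5306 + 0.4238
  = 0.9544 bits
H(A,B) = -[(3/8)·log₂(3/8) + (5/8)·log₂(5/8)]
  = 0.5306 + 0.4238
  = 0.9544 bits

I(A;B) = H(A) + H(B) - H(A,B)
  = 0.9544 + 0.9544 - 0.9544
  = 0.9544 bits

Yes. I(A;B) = 0.9544 bits, which is > 0.0 bits.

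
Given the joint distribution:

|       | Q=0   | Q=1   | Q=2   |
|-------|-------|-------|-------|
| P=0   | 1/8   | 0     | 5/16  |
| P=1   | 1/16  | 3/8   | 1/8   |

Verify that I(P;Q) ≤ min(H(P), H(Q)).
Marginal P(P) (row sums):
  P(P=0) = 1/8 + 0 + 5/16 = 7/16
  P(P=1) = 1/16 + 3/8 + 1/8 = 9/16
Marginal P(Q) (column sums):
  P(Q=0) = 1/8 + 1/16 = 3/16
  P(Q=1) = 0 + 3/8 = 3/8
  P(Q=2) = 5/16 + 1/8 = 7/16

H(P) = -[(7/16)·log₂(7/16) + (9/16)·log₂(9/16)]
  = 0.5218 + 0.4669
  = 0.9887 bits
H(Q) = -[(3/16)·log₂(3/16) + (3/8)·log₂(3/8) + (7/16)·log₂(7/16)]
  = 0.4528 + 0.5306 + 0.5218
  = 1.5052 bits
H(P,Q) = -[(1/8)·log₂(1/8) + (5/16)·log₂(5/16) + (1/16)·log₂(1/16) + (3/8)·log₂(3/8) + (1/8)·log₂(1/8)]
  = 0.3750 + 0.5244 + 0.2500 + 0.5306 + 0.3750
  = 2.0550 bits

I(P;Q) = H(P) + H(Q) - H(P,Q)
  = 0.9887 + 1.5052 - 2.0550
  = 0.4389 bits

min(H(P), H(Q)) = min(0.9887, 1.5052) = 0.9887 bits
Since 0.4389 ≤ 0.9887, the bound is satisfied ✓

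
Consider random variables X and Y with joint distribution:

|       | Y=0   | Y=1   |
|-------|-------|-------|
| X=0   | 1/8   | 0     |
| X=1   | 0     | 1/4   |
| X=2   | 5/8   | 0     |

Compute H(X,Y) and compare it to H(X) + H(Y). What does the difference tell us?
Marginal P(X) (row sums):
  P(X=0) = 1/8 + 0 = 1/8
  P(X=1) = 0 + 1/4 = 1/4
  P(X=2) = 5/8 + 0 = 5/8
Marginal P(Y) (column sums):
  P(Y=0) = 1/8 + 0 + 5/8 = 3/4
  P(Y=1) = 0 + 1/4 + 0 = 1/4

H(X,Y) = -[(1/8)·log₂(1/8) + (1/4)·log₂(1/4) + (5/8)·log₂(5/8)]
  = 0.3750 + 0.5000 + 0.4238
  = 1.2988 bits
H(X) = -[(1/8)·log₂(1/8) + (1/4)·log₂(1/4) + (5/8)·log₂(5/8)]
  = 0.3750 + 0.5000 + 0.4238
  = 1.2988 bits
H(Y) = -[(3/4)·log₂(3/4) + (1/4)·log₂(1/4)]
  = 0.3113 + 0.5000
  = 0.8113 bits

H(X) + H(Y) = 1.2988 + 0.8113 = 2.1101 bits
Difference: H(X) + H(Y) - H(X,Y) = 2.1101 - 1.2988 = 0.8113 bits = I(X;Y)

The difference is the mutual information; it is positive here, so X and Y are dependent (knowing one reduces uncertainty about the other by 0.8113 bits).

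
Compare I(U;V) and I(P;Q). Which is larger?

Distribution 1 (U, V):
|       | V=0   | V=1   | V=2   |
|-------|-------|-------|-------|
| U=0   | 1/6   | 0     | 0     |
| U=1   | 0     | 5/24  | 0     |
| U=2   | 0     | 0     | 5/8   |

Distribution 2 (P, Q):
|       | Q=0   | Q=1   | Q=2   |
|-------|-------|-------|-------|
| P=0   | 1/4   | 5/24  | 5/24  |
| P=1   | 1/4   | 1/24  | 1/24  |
Distribution 1 (U, V):
Marginal P(U) (row sums):
  P(U=0) = 1/6 + 0 + 0 = 1/6
  P(U=1) = 0 + 5/24 + 0 = 5/24
  P(U=2) = 0 + 0 + 5/8 = 5/8
Marginal P(V) (column sums):
  P(V=0) = 1/6 + 0 + 0 = 1/6
  P(V=1) = 0 + 5/24 + 0 = 5/24
  P(V=2) = 0 + 0 + 5/8 = 5/8

H(U) = -[(1/6)·log₂(1/6) + (5/24)·log₂(5/24) + (5/8)·log₂(5/8)]
  = 0.4308 + 0.4715 + 0.4238
  = 1.3261 bits
H(V) = -[(1/6)·log₂(1/6) + (5/24)·log₂(5/24) + (5/8)·log₂(5/8)]
  = 0.4308 + 0.4715 + 0.4238
  = 1.3261 bits
H(U,V) = -[(1/6)·log₂(1/6) + (5/24)·log₂(5/24) + (5/8)·log₂(5/8)]
  = 0.4308 + 0.4715 + 0.4238
  = 1.3261 bits

I(U;V) = H(U) + H(V) - H(U,V)
  = 1.3261 + 1.3261 - 1.3261
  = 1.3261 bits

Distribution 2 (P, Q):
Marginal P(P) (row sums):
  P(P=0) = 1/4 + 5/24 + 5/24 = 2/3
  P(P=1) = 1/4 + 1/24 + 1/24 = 1/3
Marginal P(Q) (column sums):
  P(Q=0) = 1/4 + 1/4 = 1/2
  P(Q=1) = 5/24 + 1/24 = 1/4
  P(Q=2) = 5/24 + 1/24 = 1/4

H(P) = -[(2/3)·log₂(2/3) + (1/3)·log₂(1/3)]
  = 0.3900 + 0.5283
  = 0.9183 bits
H(Q) = -[(1/2)·log₂(1/2) + (1/4)·log₂(1/4) + (1/4)·log₂(1/4)]
  = 0.5000 + 0.5000 + 0.5000
  = 1.5000 bits
H(P,Q) = -[(1/4)·log₂(1/4) + (5/24)·log₂(5/24) + (5/24)·log₂(5/24) + (1/4)·log₂(1/4) + (1/24)·log₂(1/24) + (1/24)·log₂(1/24)]
  = 0.5000 + 0.4715 + 0.4715 + 0.5000 + 0.1910 + 0.1910
  = 2.3250 bits

I(P;Q) = H(P) + H(Q) - H(P,Q)
  = 0.9183 + 1.5000 - 2.3250
  = 0.0933 bits

I(U;V) = 1.3261 bits > I(P;Q) = 0.0933 bits, so (U, V) has the higher mutual information (stronger dependence).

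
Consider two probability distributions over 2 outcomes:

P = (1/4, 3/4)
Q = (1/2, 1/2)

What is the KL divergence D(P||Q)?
D(P||Q) = Σ P(i) log₂(P(i)/Q(i))
  i=0: (1/4) × log₂((1/4)/(1/2)) = (1/4) × log₂(1/2) = -0.2500
  i=1: (3/4) × log₂((3/4)/(1/2)) = (3/4) × log₂(3/2) = 0.4387
D(P||Q) = -0.2500 + 0.4387
  = 0.1887 bits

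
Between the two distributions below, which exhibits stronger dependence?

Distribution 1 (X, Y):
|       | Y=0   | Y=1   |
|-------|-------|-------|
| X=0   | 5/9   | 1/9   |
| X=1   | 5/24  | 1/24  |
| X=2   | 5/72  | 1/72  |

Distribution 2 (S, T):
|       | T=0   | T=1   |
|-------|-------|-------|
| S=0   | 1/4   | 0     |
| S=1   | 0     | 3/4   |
Distribution 1 (X, Y):
Marginal P(X) (row sums):
  P(X=0) = 5/9 + 1/9 = 2/3
  P(X=1) = 5/24 + 1/24 = 1/4
  P(X=2) = 5/72 + 1/72 = 1/12
Marginal P(Y) (column sums):
  P(Y=0) = 5/9 + 5/24 + 5/72 = 5/6
  P(Y=1) = 1/9 + 1/24 + 1/72 = 1/6

H(X) = -[(2/3)·log₂(2/3) + (1/4)·log₂(1/4) + (1/12)·log₂(1/12)]
  = 0.3900 + 0.5000 + 0.2987
  = 1.1887 bits
H(Y) = -[(5/6)·log₂(5/6) + (1/6)·log₂(1/6)]
  = 0.2192 + 0.4308
  = 0.6500 bits
H(X,Y) = -[(5/9)·log₂(5/9) + (1/9)·log₂(1/9) + (5/24)·log₂(5/24) + (1/24)·log₂(1/24) + (5/72)·log₂(5/72) + (1/72)·log₂(1/72)]
  = 0.4711 + 0.3522 + 0.4715 + 0.1910 + 0.2672 + 0.0857
  = 1.8387 bits

I(X;Y) = H(X) + H(Y) - H(X,Y)
  = 1.1887 + 0.6500 - 1.8387
  = 0.0000 bits

Distribution 2 (S, T):
Marginal P(S) (row sums):
  P(S=0) = 1/4 + 0 = 1/4
  P(S=1) = 0 + 3/4 = 3/4
Marginal P(T) (column sums):
  P(T=0) = 1/4 + 0 = 1/4
  P(T=1) = 0 + 3/4 = 3/4

H(S) = -[(1/4)·log₂(1/4) + (3/4)·log₂(3/4)]
  = 0.5000 + 0.3113
  = 0.8113 bits
H(T) = -[(1/4)·log₂(1/4) + (3/4)·log₂(3/4)]
  = 0.5000 + 0.3113
  = 0.8113 bits
H(S,T) = -[(1/4)·log₂(1/4) + (3/4)·log₂(3/4)]
  = 0.5000 + 0.3113
  = 0.8113 bits

I(S;T) = H(S) + H(T) - H(S,T)
  = 0.8113 + 0.8113 - 0.8113
  = 0.8113 bits

I(S;T) = 0.8113 bits > I(X;Y) = 0.0000 bits, so (S, T) has the higher mutual information (stronger dependence).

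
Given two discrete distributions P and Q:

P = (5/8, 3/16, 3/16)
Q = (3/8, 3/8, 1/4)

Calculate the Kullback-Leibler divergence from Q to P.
D(P||Q) = Σ P(i) log₂(P(i)/Q(i))
  i=0: (5/8) × log₂((5/8)/(3/8)) = (5/8) × log₂(5/3) = 0.4606
  i=1: (3/16) × log₂((3/16)/(3/8)) = (3/16) × log₂(1/2) = -0.1875
  i=2: (3/16) × log₂((3/16)/(1/4)) = (3/16) × log₂(3/4) = -0.0778
D(P||Q) = 0.4606 - 0.1875 - 0.0778
  = 0.1953 bits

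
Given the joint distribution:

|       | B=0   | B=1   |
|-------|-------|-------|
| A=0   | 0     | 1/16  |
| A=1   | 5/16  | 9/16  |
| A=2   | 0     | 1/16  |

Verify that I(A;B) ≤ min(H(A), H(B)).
Marginal P(A) (row sums):
  P(A=0) = 0 + 1/16 = 1/16
  P(A=1) = 5/16 + 9/16 = 7/8
  P(A=2) = 0 + 1/16 = 1/16
Marginal P(B) (column sums):
  P(B=0) = 0 + 5/16 + 0 = 5/16
  P(B=1) = 1/16 + 9/16 + 1/16 = 11/16

H(A) = -[(1/16)·log₂(1/16) + (7/8)·log₂(7/8) + (1/16)·log₂(1/16)]
  = 0.2500 + 0.1686 + 0.2500
  = 0.6686 bits
H(B) = -[(5/16)·log₂(5/16) + (11/16)·log₂(11/16)]
  = 0.5244 + 0.3716
  = 0.8960 bits
H(A,B) = -[(1/16)·log₂(1/16) + (5/16)·log₂(5/16) + (9/16)·log₂(9/16) + (1/16)·log₂(1/16)]
  = 0.2500 + 0.5244 + 0.4669 + 0.2500
  = 1.4913 bits

I(A;B) = H(A) + H(B) - H(A,B)
  = 0.6686 + 0.8960 - 1.4913
  = 0.0733 bits

min(H(A), H(B)) = min(0.6686, 0.8960) = 0.6686 bits
Since 0.0733 ≤ 0.6686, the bound is satisfied ✓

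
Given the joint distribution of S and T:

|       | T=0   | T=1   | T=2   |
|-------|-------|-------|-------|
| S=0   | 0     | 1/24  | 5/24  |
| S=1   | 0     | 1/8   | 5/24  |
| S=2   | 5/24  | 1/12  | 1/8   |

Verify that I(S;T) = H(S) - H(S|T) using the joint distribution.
Left side, from I(S;T) = H(S) + H(T) - H(S,T):
Marginal P(S) (row sums):
  P(S=0) = 0 + 1/24 + 5/24 = 1/4
  P(S=1) = 0 + 1/8 + 5/24 = 1/3
  P(S=2) = 5/24 + 1/12 + 1/8 = 5/12
Marginal P(T) (column sums):
  P(T=0) = 0 + 0 + 5/24 = 5/24
  P(T=1) = 1/24 + 1/8 + 1/12 = 1/4
  P(T=2) = 5/24 + 5/24 + 1/8 = 13/24

H(S) = -[(1/4)·log₂(1/4) + (1/3)·log₂(1/3) + (5/12)·log₂(5/12)]
  = 0.5000 + 0.5283 + 0.5263
  = 1.5546 bits
H(T) = -[(5/24)·log₂(5/24) + (1/4)·log₂(1/4) + (13/24)·log₂(13/24)]
  = 0.4715 + 0.5000 + 0.4791
  = 1.4506 bits
H(S,T) = -[(1/24)·log₂(1/24) + (5/24)·log₂(5/24) + (1/8)·log₂(1/8) + (5/24)·log₂(5/24) + (5/24)·log₂(5/24) + (1/12)·log₂(1/12) + (1/8)·log₂(1/8)]
  = 0.1910 + 0.4715 + 0.3750 + 0.4715 + 0.4715 + 0.2987 + 0.3750
  = 2.6542 bits

I(S;T) = H(S) + H(T) - H(S,T)
  = 1.5546 + 1.4506 - 2.6542
  = 0.3510 bits

Right side, with H(S|T) computed directly from the conditional probabilities:
H(S|T) = -Σ P(S,T)·log₂ P(S|T), where P(S|T) = P(S,T) / P(T)
  (cells with P(S,T) = 0 contribute 0)
  (S=0,T=1): P(S|T) = (1/24)/(1/4) = 1/6;  -(1/24)·log₂(1/6) = 0.1077
  (S=0,T=2): P(S|T) = (5/24)/(13/24) = 5/13;  -(5/24)·log₂(5/13) = 0.2872
  (S=1,T=1): P(S|T) = (1/8)/(1/4) = 1/2;  -(1/8)·log₂(1/2) = 0.1250
  (S=1,T=2): P(S|T) = (5/24)/(13/24) = 5/13;  -(5/24)·log₂(5/13) = 0.2872
  (S=2,T=0): P(S|T) = (5/24)/(5/24) = 1;  -(5/24)·log₂(1) = 0.0000
  (S=2,T=1): P(S|T) = (1/12)/(1/4) = 1/3;  -(1/12)·log₂(1/3) = 0.1321
  (S=2,T=2): P(S|T) = (1/8)/(13/24) = 3/13;  -(1/8)·log₂(3/13) = 0.2644
H(S|T) = 0.1077 + 0.2872 + 0.1250 + 0.2872 + 0.0000 + 0.1321 + 0.2644
  = 1.2036 bits
H(S) - H(S|T) = 1.5546 - 1.2036 = 0.3510 bits

Both sides equal 0.3510 bits, so I(S;T) = H(S) - H(S|T) ✓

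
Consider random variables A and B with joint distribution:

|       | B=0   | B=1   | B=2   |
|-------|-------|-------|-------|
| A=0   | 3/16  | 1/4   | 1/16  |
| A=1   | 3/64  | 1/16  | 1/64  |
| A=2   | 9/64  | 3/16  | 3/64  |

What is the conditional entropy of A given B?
Marginal P(B) (column sums):
  P(B=0) = 3/16 + 3/64 + 9/64 = 3/8
  P(B=1) = 1/4 + 1/16 + 3/16 = 1/2
  P(B=2) = 1/16 + 1/64 + 3/64 = 1/8

H(A|B) = -Σ P(A,B)·log₂ P(A|B), where P(A|B) = P(A,B) / P(B)
  (A=0,B=0): P(A|B) = (3/16)/(3/8) = 1/2;  -(3/16)·log₂(1/2) = 0.1875
  (A=0,B=1): P(A|B) = (1/4)/(1/2) = 1/2;  -(1/4)·log₂(1/2) = 0.2500
  (A=0,B=2): P(A|B) = (1/16)/(1/8) = 1/2;  -(1/16)·log₂(1/2) = 0.0625
  (A=1,B=0): P(A|B) = (3/64)/(3/8) = 1/8;  -(3/64)·log₂(1/8) = 0.1406
  (A=1,B=1): P(A|B) = (1/16)/(1/2) = 1/8;  -(1/16)·log₂(1/8) = 0.1875
  (A=1,B=2): P(A|B) = (1/64)/(1/8) = 1/8;  -(1/64)·log₂(1/8) = 0.0469
  (A=2,B=0): P(A|B) = (9/64)/(3/8) = 3/8;  -(9/64)·log₂(3/8) = 0.1990
  (A=2,B=1): P(A|B) = (3/16)/(1/2) = 3/8;  -(3/16)·log₂(3/8) = 0.2653
  (A=2,B=2): P(A|B) = (3/64)/(1/8) = 3/8;  -(3/64)·log₂(3/8) = 0.0663
H(A|B) = 0.1875 + 0.2500 + 0.0625 + 0.1406 + 0.1875 + 0.0469 + 0.1990 + 0.2653 + 0.0663
  = 1.4056 bits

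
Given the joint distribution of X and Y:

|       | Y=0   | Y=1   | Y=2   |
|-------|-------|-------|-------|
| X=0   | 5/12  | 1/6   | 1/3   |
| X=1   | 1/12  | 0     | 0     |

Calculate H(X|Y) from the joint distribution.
Marginal P(Y) (column sums):
  P(Y=0) = 5/12 + 1/12 = 1/2
  P(Y=1) = 1/6 + 0 = 1/6
  P(Y=2) = 1/3 + 0 = 1/3

H(X|Y) = -Σ P(X,Y)·log₂ P(X|Y), where P(X|Y) = P(X,Y) / P(Y)
  (cells with P(X,Y) = 0 contribute 0)
  (X=0,Y=0): P(X|Y) = (5/12)/(1/2) = 5/6;  -(5/12)·log₂(5/6) = 0.1096
  (X=0,Y=1): P(X|Y) = (1/6)/(1/6) = 1;  -(1/6)·log₂(1) = 0.0000
  (X=0,Y=2): P(X|Y) = (1/3)/(1/3) = 1;  -(1/3)·log₂(1) = 0.0000
  (X=1,Y=0): P(X|Y) = (1/12)/(1/2) = 1/6;  -(1/12)·log₂(1/6) = 0.2154
H(X|Y) = 0.1096 + 0.0000 + 0.0000 + 0.2154
  = 0.3250 bits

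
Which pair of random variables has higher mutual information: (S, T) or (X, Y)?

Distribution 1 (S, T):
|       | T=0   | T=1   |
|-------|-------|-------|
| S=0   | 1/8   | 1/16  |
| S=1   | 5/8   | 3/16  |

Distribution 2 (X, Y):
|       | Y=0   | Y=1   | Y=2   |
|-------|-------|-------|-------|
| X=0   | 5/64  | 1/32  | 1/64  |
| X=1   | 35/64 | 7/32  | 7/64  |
Distribution 1 (S, T):
Marginal P(S) (row sums):
  P(S=0) = 1/8 + 1/16 = 3/16
  P(S=1) = 5/8 + 3/16 = 13/16
Marginal P(T) (column sums):
  P(T=0) = 1/8 + 5/8 = 3/4
  P(T=1) = 1/16 + 3/16 = 1/4

H(S) = -[(3/16)·log₂(3/16) + (13/16)·log₂(13/16)]
  = 0.4528 + 0.2434
  = 0.6962 bits
H(T) = -[(3/4)·log₂(3/4) + (1/4)·log₂(1/4)]
  = 0.3113 + 0.5000
  = 0.8113 bits
H(S,T) = -[(1/8)·log₂(1/8) + (1/16)·log₂(1/16) + (5/8)·log₂(5/8) + (3/16)·log₂(3/16)]
  = 0.3750 + 0.2500 + 0.4238 + 0.4528
  = 1.5016 bits

I(S;T) = H(S) + H(T) - H(S,T)
  = 0.6962 + 0.8113 - 1.5016
  = 0.0059 bits

Distribution 2 (X, Y):
Marginal P(X) (row sums):
  P(X=0) = 5/64 + 1/32 + 1/64 = 1/8
  P(X=1) = 35/64 + 7/32 + 7/64 = 7/8
Marginal P(Y) (column sums):
  P(Y=0) = 5/64 + 35/64 = 5/8
  P(Y=1) = 1/32 + 7/32 = 1/4
  P(Y=2) = 1/64 + 7/64 = 1/8

H(X) = -[(1/8)·log₂(1/8) + (7/8)·log₂(7/8)]
  = 0.3750 + 0.1686
  = 0.5436 bits
H(Y) = -[(5/8)·log₂(5/8) + (1/4)·log₂(1/4) + (1/8)·log₂(1/8)]
  = 0.4238 + 0.5000 + 0.3750
  = 1.2988 bits
H(X,Y) = -[(5/64)·log₂(5/64) + (1/32)·log₂(1/32) + (1/64)·log₂(1/64) + (35/64)·log₂(35/64) + (7/32)·log₂(7/32) + (7/64)·log₂(7/64)]
  = 0.2873 + 0.1563 + 0.0938 + 0.4762 + 0.4796 + 0.3492
  = 1.8424 bits

I(X;Y) = H(X) + H(Y) - H(X,Y)
  = 0.5436 + 1.2988 - 1.8424
  = 0.0000 bits

I(S;T) = 0.0059 bits > I(X;Y) = 0.0000 bits, so (S, T) has the higher mutual information (stronger dependence).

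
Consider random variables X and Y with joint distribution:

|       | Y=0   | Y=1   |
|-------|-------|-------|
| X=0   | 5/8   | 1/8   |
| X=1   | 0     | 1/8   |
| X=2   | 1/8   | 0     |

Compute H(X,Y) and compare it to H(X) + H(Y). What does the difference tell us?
Marginal P(X) (row sums):
  P(X=0) = 5/8 + 1/8 = 3/4
  P(X=1) = 0 + 1/8 = 1/8
  P(X=2) = 1/8 + 0 = 1/8
Marginal P(Y) (column sums):
  P(Y=0) = 5/8 + 0 + 1/8 = 3/4
  P(Y=1) = 1/8 + 1/8 + 0 = 1/4

H(X,Y) = -[(5/8)·log₂(5/8) + (1/8)·log₂(1/8) + (1/8)·log₂(1/8) + (1/8)·log₂(1/8)]
  = 0.4238 + 0.3750 + 0.3750 + 0.3750
  = 1.5488 bits
H(X) = -[(3/4)·log₂(3/4) + (1/8)·log₂(1/8) + (1/8)·log₂(1/8)]
  = 0.3113 + 0.3750 + 0.3750
  = 1.0613 bits
H(Y) = -[(3/4)·log₂(3/4) + (1/4)·log₂(1/4)]
  = 0.3113 + 0.5000
  = 0.8113 bits

H(X) + H(Y) = 1.0613 + 0.8113 = 1.8726 bits
Difference: H(X) + H(Y) - H(X,Y) = 1.8726 - 1.5488 = 0.3238 bits = I(X;Y)

The difference is the mutual information; it is positive here, so X and Y are dependent (knowing one reduces uncertainty about the other by 0.3238 bits).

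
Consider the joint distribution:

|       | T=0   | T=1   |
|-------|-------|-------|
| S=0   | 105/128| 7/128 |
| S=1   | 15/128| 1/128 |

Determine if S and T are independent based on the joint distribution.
Marginal P(S) (row sums):
  P(S=0) = 105/128 + 7/128 = 7/8
  P(S=1) = 15/128 + 1/128 = 1/8
Marginal P(T) (column sums):
  P(T=0) = 105/128 + 15/128 = 15/16
  P(T=1) = 7/128 + 1/128 = 1/16

S and T are independent iff P(S=i,T=j) = P(S=i)·P(T=j) for every cell.
  P(S=0)·P(T=0) = 7/8 × 15/16 = 105/128 = P(S=0,T=0) ✓
  P(S=0)·P(T=1) = 7/8 × 1/16 = 7/128 = P(S=0,T=1) ✓
  P(S=1)·P(T=0) = 1/8 × 15/16 = 15/128 = P(S=1,T=0) ✓
  P(S=1)·P(T=1) = 1/8 × 1/16 = 1/128 = P(S=1,T=1) ✓

Yes, S and T are independent: every cell factors, so I(S;T) = 0 bits.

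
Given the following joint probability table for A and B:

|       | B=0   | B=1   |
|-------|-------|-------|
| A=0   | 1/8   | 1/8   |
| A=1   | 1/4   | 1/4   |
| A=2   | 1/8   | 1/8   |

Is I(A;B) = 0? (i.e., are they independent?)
Marginal P(A) (row sums):
  P(A=0) = 1/8 + 1/8 = 1/4
  P(A=1) = 1/4 + 1/4 = 1/2
  P(A=2) = 1/8 + 1/8 = 1/4
Marginal P(B) (column sums):
  P(B=0) = 1/8 + 1/4 + 1/8 = 1/2
  P(B=1) = 1/8 + 1/4 + 1/8 = 1/2

A and B are independent iff P(A=i,B=j) = P(A=i)·P(B=j) for every cell.
  P(A=0)·P(B=0) = 1/4 × 1/2 = 1/8 = P(A=0,B=0) ✓
  P(A=0)·P(B=1) = 1/4 × 1/2 = 1/8 = P(A=0,B=1) ✓
  P(A=1)·P(B=0) = 1/2 × 1/2 = 1/4 = P(A=1,B=0) ✓
  P(A=1)·P(B=1) = 1/2 × 1/2 = 1/4 = P(A=1,B=1) ✓
  P(A=2)·P(B=0) = 1/4 × 1/2 = 1/8 = P(A=2,B=0) ✓
  P(A=2)·P(B=1) = 1/4 × 1/2 = 1/8 = P(A=2,B=1) ✓

Yes, A and B are independent: every cell factors, so I(A;B) = 0 bits.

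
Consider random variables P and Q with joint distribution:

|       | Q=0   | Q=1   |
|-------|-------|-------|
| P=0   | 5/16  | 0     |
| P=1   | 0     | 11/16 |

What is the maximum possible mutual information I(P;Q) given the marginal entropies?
The upper bound on mutual information is I(P;Q) ≤ min(H(P), H(Q)).

Marginal P(P) (row sums):
  P(P=0) = 5/16 + 0 = 5/16
  P(P=1) = 0 + 11/16 = 11/16
Marginal P(Q) (column sums):
  P(Q=0) = 5/16 + 0 = 5/16
  P(Q=1) = 0 + 11/16 = 11/16

H(P) = -[(5/16)·log₂(5/16) + (11/16)·log₂(11/16)]
  = 0.5244 + 0.3716
  = 0.8960 bits
H(Q) = -[(5/16)·log₂(5/16) + (11/16)·log₂(11/16)]
  = 0.5244 + 0.3716
  = 0.8960 bits

Maximum possible I(P;Q) = min(0.8960, 0.8960) = 0.8960 bits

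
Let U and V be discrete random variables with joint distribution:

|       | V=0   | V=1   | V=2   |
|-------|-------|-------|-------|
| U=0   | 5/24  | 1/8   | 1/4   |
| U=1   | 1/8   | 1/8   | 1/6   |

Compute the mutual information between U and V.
Marginal P(U) (row sums):
  P(U=0) = 5/24 + 1/8 + 1/4 = 7/12
  P(U=1) = 1/8 + 1/8 + 1/6 = 5/12
Marginal P(V) (column sums):
  P(V=0) = 5/24 + 1/8 = 1/3
  P(V=1) = 1/8 + 1/8 = 1/4
  P(V=2) = 1/4 + 1/6 = 5/12

H(U) = -[(7/12)·log₂(7/12) + (5/12)·log₂(5/12)]
  = 0.4536 + 0.5263
  = 0.9799 bits
H(V) = -[(1/3)·log₂(1/3) + (1/4)·log₂(1/4) + (5/12)·log₂(5/12)]
  = 0.5283 + 0.5000 + 0.5263
  = 1.5546 bits
H(U,V) = -[(5/24)·log₂(5/24) + (1/8)·log₂(1/8) + (1/4)·log₂(1/4) + (1/8)·log₂(1/8) + (1/8)·log₂(1/8) + (1/6)·log₂(1/6)]
  = 0.4715 + 0.3750 + 0.5000 + 0.3750 + 0.3750 + 0.4308
  = 2.5273 bits

I(U;V) = H(U) + H(V) - H(U,V)
  = 0.9799 + 1.5546 - 2.5273
  = 0.0072 bits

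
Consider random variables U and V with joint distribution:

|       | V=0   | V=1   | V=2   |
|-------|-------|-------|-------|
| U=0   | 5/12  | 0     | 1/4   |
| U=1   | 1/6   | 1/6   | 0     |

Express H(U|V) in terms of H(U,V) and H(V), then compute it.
H(U|V) = H(U,V) - H(V)

Marginal P(V) (column sums):
  P(V=0) = 5/12 + 1/6 = 7/12
  P(V=1) = 0 + 1/6 = 1/6
  P(V=2) = 1/4 + 0 = 1/4

H(U,V) = -[(5/12)·log₂(5/12) + (1/4)·log₂(1/4) + (1/6)·log₂(1/6) + (1/6)·log₂(1/6)]
  = 0.5263 + 0.5000 + 0.4308 + 0.4308
  = 1.8879 bits
H(V) = -[(7/12)·log₂(7/12) + (1/6)·log₂(1/6) + (1/4)·log₂(1/4)]
  = 0.4536 + 0.4308 + 0.5000
  = 1.3844 bits

H(U|V) = 1.8879 - 1.3844 = 0.5035 bits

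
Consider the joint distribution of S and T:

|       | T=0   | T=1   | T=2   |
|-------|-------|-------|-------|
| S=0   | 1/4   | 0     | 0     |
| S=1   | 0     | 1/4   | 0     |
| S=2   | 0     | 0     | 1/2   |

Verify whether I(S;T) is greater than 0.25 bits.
Marginal P(S) (row sums):
  P(S=0) = 1/4 + 0 + 0 = 1/4
  P(S=1) = 0 + 1/4 + 0 = 1/4
  P(S=2) = 0 + 0 + 1/2 = 1/2
Marginal P(T) (column sums):
  P(T=0) = 1/4 + 0 + 0 = 1/4
  P(T=1) = 0 + 1/4 + 0 = 1/4
  P(T=2) = 0 + 0 + 1/2 = 1/2

H(S) = -[(1/4)·log₂(1/4) + (1/4)·log₂(1/4) + (1/2)·log₂(1/2)]
  = 0.5000 + 0.5000 + 0.5000
  = 1.5000 bits
H(T) = -[(1/4)·log₂(1/4) + (1/4)·log₂(1/4) + (1/2)·log₂(1/2)]
  = 0.5000 + 0.5000 + 0.5000
  = 1.5000 bits
H(S,T) = -[(1/4)·log₂(1/4) + (1/4)·log₂(1/4) + (1/2)·log₂(1/2)]
  = 0.5000 + 0.5000 + 0.5000
  = 1.5000 bits

I(S;T) = H(S) + H(T) - H(S,T)
  = 1.5000 + 1.5000 - 1.5000
  = 1.5000 bits

Yes. I(S;T) = 1.5000 bits, which is > 0.25 bits.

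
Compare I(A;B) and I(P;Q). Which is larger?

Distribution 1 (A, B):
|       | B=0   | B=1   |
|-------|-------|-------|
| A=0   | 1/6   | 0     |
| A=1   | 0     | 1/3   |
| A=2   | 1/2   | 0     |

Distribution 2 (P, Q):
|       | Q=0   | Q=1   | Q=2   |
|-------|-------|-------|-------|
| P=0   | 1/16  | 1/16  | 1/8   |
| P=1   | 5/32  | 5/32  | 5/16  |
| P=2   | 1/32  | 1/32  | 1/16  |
Distribution 1 (A, B):
Marginal P(A) (row sums):
  P(A=0) = 1/6 + 0 = 1/6
  P(A=1) = 0 + 1/3 = 1/3
  P(A=2) = 1/2 + 0 = 1/2
Marginal P(B) (column sums):
  P(B=0) = 1/6 + 0 + 1/2 = 2/3
  P(B=1) = 0 + 1/3 + 0 = 1/3

H(A) = -[(1/6)·log₂(1/6) + (1/3)·log₂(1/3) + (1/2)·log₂(1/2)]
  = 0.4308 + 0.5283 + 0.5000
  = 1.4591 bits
H(B) = -[(2/3)·log₂(2/3) + (1/3)·log₂(1/3)]
  = 0.3900 + 0.5283
  = 0.9183 bits
H(A,B) = -[(1/6)·log₂(1/6) + (1/3)·log₂(1/3) + (1/2)·log₂(1/2)]
  = 0.4308 + 0.5283 + 0.5000
  = 1.4591 bits

I(A;B) = H(A) + H(B) - H(A,B)
  = 1.4591 + 0.9183 - 1.4591
  = 0.9183 bits

Distribution 2 (P, Q):
Marginal P(P) (row sums):
  P(P=0) = 1/16 + 1/16 + 1/8 = 1/4
  P(P=1) = 5/32 + 5/32 + 5/16 = 5/8
  P(P=2) = 1/32 + 1/32 + 1/16 = 1/8
Marginal P(Q) (column sums):
  P(Q=0) = 1/16 + 5/32 + 1/32 = 1/4
  P(Q=1) = 1/16 + 5/32 + 1/32 = 1/4
  P(Q=2) = 1/8 + 5/16 + 1/16 = 1/2

H(P) = -[(1/4)·log₂(1/4) + (5/8)·log₂(5/8) + (1/8)·log₂(1/8)]
  = 0.5000 + 0.4238 + 0.3750
  = 1.2988 bits
H(Q) = -[(1/4)·log₂(1/4) + (1/4)·log₂(1/4) + (1/2)·log₂(1/2)]
  = 0.5000 + 0.5000 + 0.5000
  = 1.5000 bits
H(P,Q) = -[(1/16)·log₂(1/16) + (1/16)·log₂(1/16) + (1/8)·log₂(1/8) + (5/32)·log₂(5/32) + (5/32)·log₂(5/32) + (5/16)·log₂(5/16) + (1/32)·log₂(1/32) + (1/32)·log₂(1/32) + (1/16)·log₂(1/16)]
  = 0.2500 + 0.2500 + 0.3750 + 0.4184 + 0.4184 + 0.5244 + 0.1563 + 0.1563 + 0.2500
  = 2.7988 bits

I(P;Q) = H(P) + H(Q) - H(P,Q)
  = 1.2988 + 1.5000 - 2.7988
  = 0.0000 bits

I(A;B) = 0.9183 bits > I(P;Q) = 0.0000 bits, so (A, B) has the higher mutual information (stronger dependence).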